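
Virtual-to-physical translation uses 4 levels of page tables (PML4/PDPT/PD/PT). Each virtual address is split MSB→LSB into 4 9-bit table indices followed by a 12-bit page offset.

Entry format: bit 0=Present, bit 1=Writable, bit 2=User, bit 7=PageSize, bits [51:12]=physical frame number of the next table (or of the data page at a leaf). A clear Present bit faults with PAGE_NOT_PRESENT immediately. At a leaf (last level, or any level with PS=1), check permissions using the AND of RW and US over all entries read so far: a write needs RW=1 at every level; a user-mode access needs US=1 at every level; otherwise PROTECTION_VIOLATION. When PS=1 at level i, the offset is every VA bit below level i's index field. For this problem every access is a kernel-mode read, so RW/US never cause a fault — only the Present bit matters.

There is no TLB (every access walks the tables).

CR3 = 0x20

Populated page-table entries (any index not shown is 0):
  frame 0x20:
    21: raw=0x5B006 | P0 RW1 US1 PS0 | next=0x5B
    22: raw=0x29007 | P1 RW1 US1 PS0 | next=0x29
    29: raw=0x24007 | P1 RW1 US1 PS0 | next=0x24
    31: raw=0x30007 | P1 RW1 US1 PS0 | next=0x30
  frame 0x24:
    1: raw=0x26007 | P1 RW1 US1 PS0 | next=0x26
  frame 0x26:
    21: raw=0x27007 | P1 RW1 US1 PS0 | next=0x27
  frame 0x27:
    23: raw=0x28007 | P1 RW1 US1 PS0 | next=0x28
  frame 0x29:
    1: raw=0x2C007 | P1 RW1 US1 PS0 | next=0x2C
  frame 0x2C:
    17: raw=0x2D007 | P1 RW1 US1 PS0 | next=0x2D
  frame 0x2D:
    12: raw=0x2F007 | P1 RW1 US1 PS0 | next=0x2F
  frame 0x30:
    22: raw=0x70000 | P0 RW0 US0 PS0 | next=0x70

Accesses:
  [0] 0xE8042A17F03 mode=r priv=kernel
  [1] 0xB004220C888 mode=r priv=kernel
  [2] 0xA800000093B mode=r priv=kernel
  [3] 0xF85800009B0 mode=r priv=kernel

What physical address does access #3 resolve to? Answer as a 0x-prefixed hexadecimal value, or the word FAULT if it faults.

Per-access translation:
#0 VA=0xE8042A17F03 (r,kernel):
  lvl0: tbl 0x20, slot 29 ⇒ 0x24007 (P1/RW1/US1/PS0)
  lvl1: tbl 0x24, slot 1 ⇒ 0x26007 (P1/RW1/US1/PS0)
  lvl2: tbl 0x26, slot 21 ⇒ 0x27007 (P1/RW1/US1/PS0)
  lvl3: tbl 0x27, slot 23 ⇒ 0x28007 (P1/RW1/US1/PS0)
  → PA=0x28F03  (4 entries read)
#1 VA=0xB004220C888 (r,kernel):
  lvl0: tbl 0x20, slot 22 ⇒ 0x29007 (P1/RW1/US1/PS0)
  lvl1: tbl 0x29, slot 1 ⇒ 0x2C007 (P1/RW1/US1/PS0)
  lvl2: tbl 0x2C, slot 17 ⇒ 0x2D007 (P1/RW1/US1/PS0)
  lvl3: tbl 0x2D, slot 12 ⇒ 0x2F007 (P1/RW1/US1/PS0)
  → PA=0x2F888  (4 entries read)
#2 VA=0xA800000093B (r,kernel):
  lvl0: tbl 0x20, slot 21 ⇒ 0x5B006 (P0/RW1/US1/PS0)
  ⇒ fault: PAGE_NOT_PRESENT  — 1 lookups
#3 VA=0xF85800009B0 (r,kernel):
  lvl0: tbl 0x20, slot 31 ⇒ 0x30007 (P1/RW1/US1/PS0)
  lvl1: tbl 0x30, slot 22 ⇒ 0x70000 (P0/RW0/US0/PS0)
  ⇒ fault: PAGE_NOT_PRESENT  — 2 lookups

Access #3 PA: FAULT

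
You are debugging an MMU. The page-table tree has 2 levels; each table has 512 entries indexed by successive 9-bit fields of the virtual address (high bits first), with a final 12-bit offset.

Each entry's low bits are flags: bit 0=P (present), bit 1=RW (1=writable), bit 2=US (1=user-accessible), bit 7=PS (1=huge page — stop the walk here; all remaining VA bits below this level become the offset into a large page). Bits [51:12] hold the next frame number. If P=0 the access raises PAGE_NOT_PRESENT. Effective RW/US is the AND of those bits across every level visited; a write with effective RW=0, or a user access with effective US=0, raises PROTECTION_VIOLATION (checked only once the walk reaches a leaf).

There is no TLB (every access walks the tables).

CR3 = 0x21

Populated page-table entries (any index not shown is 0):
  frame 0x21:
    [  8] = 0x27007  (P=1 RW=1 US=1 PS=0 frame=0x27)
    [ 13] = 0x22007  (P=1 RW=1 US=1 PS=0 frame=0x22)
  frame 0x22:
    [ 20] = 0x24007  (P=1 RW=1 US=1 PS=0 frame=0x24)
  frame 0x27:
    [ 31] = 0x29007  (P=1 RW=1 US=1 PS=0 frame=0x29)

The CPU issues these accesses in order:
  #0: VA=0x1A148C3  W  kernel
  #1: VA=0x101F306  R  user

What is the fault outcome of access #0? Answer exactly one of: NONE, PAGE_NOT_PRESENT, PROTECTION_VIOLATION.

Per-access translation:
#0 VA=0x1A148C3 (w,kernel):
  [0] read 0x21 idx=13: raw=0x22007 flags P=1 W=1 U=1 S=0
  [1] read 0x22 idx=20: raw=0x24007 flags P=1 W=1 U=1 S=0
  → PA=0x248C3  (2 entries read)
#1 VA=0x101F306 (r,user):
  [0] read 0x21 idx=8: raw=0x27007 flags P=1 W=1 U=1 S=0
  [1] read 0x27 idx=31: raw=0x29007 flags P=1 W=1 U=1 S=0
  → PA=0x29306  (2 entries read)

Access #0 fault: NONE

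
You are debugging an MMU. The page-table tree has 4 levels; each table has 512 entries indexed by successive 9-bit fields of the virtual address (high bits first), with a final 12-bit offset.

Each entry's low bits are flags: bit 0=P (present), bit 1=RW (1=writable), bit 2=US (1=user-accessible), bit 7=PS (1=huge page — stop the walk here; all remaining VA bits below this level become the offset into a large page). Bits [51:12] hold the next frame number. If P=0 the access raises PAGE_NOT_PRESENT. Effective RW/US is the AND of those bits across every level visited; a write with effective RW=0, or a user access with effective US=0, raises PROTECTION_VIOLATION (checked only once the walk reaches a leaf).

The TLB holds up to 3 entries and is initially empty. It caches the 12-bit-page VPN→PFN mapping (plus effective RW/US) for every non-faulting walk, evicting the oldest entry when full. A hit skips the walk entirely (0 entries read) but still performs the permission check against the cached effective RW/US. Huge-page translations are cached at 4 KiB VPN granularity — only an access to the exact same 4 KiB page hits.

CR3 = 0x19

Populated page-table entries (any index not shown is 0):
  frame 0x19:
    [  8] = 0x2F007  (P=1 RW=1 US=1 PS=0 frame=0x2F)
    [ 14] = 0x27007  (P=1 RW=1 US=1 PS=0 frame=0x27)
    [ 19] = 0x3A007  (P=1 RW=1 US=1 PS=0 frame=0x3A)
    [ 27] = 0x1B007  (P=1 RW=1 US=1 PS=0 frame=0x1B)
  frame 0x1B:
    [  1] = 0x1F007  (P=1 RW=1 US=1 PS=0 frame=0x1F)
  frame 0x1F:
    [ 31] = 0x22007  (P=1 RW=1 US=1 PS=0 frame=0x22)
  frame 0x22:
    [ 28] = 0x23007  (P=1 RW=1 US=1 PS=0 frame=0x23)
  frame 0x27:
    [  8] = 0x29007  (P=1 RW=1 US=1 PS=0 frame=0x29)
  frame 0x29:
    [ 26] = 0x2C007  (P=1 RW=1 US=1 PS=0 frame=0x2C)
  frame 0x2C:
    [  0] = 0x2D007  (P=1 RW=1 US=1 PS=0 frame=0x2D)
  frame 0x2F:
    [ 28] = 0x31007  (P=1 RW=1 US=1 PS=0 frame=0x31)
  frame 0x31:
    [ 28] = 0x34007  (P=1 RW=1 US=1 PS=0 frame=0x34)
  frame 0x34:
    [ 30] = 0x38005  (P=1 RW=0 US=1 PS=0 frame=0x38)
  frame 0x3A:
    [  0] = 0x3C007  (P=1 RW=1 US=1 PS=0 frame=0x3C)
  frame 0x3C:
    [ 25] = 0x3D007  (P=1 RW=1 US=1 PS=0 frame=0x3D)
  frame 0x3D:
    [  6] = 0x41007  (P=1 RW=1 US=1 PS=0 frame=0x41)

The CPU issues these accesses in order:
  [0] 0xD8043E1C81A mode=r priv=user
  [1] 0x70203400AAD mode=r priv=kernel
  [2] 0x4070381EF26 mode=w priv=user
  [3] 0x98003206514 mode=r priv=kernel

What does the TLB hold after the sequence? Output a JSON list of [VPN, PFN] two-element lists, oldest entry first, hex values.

Per-access translation:
#0 VA=0xD8043E1C81A (r,user):
  lvl0: tbl 0x19, slot 27 ⇒ 0x1B007 (P1/RW1/US1/PS0)
  lvl1: tbl 0x1B, slot 1 ⇒ 0x1F007 (P1/RW1/US1/PS0)
  lvl2: tbl 0x1F, slot 31 ⇒ 0x22007 (P1/RW1/US1/PS0)
  lvl3: tbl 0x22, slot 28 ⇒ 0x23007 (P1/RW1/US1/PS0)
  ✓ 0x2381A  — 4 lookups
#1 VA=0x70203400AAD (r,kernel):
  lvl0: tbl 0x19, slot 14 ⇒ 0x27007 (P1/RW1/US1/PS0)
  lvl1: tbl 0x27, slot 8 ⇒ 0x29007 (P1/RW1/US1/PS0)
  lvl2: tbl 0x29, slot 26 ⇒ 0x2C007 (P1/RW1/US1/PS0)
  lvl3: tbl 0x2C, slot 0 ⇒ 0x2D007 (P1/RW1/US1/PS0)
  ✓ 0x2DAAD  — 4 lookups
#2 VA=0x4070381EF26 (w,user):
  lvl0: tbl 0x19, slot 8 ⇒ 0x2F007 (P1/RW1/US1/PS0)
  lvl1: tbl 0x2F, slot 28 ⇒ 0x31007 (P1/RW1/US1/PS0)
  lvl2: tbl 0x31, slot 28 ⇒ 0x34007 (P1/RW1/US1/PS0)
  lvl3: tbl 0x34, slot 30 ⇒ 0x38005 (P1/RW0/US1/PS0)
  ✗ PROTECTION_VIOLATION  [4 reads]
#3 VA=0x98003206514 (r,kernel):
  lvl0: tbl 0x19, slot 19 ⇒ 0x3A007 (P1/RW1/US1/PS0)
  lvl1: tbl 0x3A, slot 0 ⇒ 0x3C007 (P1/RW1/US1/PS0)
  lvl2: tbl 0x3C, slot 25 ⇒ 0x3D007 (P1/RW1/US1/PS0)
  lvl3: tbl 0x3D, slot 6 ⇒ 0x41007 (P1/RW1/US1/PS0)
  ✓ 0x41514  — 4 lookups

TLB: [["0xD8043E1C", "0x23"], ["0x70203400", "0x2D"], ["0x98003206", "0x41"]]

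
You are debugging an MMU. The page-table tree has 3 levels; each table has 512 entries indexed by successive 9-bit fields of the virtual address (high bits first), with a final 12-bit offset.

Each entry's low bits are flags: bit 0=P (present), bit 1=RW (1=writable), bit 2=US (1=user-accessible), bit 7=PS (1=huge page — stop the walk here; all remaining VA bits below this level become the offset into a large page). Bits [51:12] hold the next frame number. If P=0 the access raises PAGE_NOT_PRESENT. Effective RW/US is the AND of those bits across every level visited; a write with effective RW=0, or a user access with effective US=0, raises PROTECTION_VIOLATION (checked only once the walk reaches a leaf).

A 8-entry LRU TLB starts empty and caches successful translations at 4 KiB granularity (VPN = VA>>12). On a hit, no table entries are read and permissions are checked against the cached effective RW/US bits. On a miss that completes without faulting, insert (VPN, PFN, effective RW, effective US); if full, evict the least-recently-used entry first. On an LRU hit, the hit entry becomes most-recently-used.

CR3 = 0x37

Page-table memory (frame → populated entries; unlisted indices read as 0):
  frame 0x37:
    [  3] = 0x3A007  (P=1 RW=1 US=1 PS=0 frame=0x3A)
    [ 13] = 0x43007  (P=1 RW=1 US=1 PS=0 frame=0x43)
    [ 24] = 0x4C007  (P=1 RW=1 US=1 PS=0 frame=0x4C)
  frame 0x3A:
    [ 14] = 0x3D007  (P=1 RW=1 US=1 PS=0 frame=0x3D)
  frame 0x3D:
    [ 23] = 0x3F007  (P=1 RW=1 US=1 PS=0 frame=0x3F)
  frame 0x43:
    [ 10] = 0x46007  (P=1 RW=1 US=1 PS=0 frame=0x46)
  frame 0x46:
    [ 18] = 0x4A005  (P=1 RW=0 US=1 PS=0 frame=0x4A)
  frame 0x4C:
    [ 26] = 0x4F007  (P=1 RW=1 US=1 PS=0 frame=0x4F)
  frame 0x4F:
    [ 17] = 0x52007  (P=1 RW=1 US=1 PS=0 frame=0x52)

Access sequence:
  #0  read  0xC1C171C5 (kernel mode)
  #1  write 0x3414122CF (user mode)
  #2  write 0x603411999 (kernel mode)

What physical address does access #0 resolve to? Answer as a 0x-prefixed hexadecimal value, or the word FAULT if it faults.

Walk each access:
#0 VA=0xC1C171C5 (r,kernel):
  [0] read 0x37 idx=3: raw=0x3A007 flags P=1 W=1 U=1 S=0
  [1] read 0x3A idx=14: raw=0x3D007 flags P=1 W=1 U=1 S=0
  [2] read 0x3D idx=23: raw=0x3F007 flags P=1 W=1 U=1 S=0
  → PA=0x3F1C5  (3 entries read)
#1 VA=0x3414122CF (w,user):
  [0] read 0x37 idx=13: raw=0x43007 flags P=1 W=1 U=1 S=0
  [1] read 0x43 idx=10: raw=0x46007 flags P=1 W=1 U=1 S=0
  [2] read 0x46 idx=18: raw=0x4A005 flags P=1 W=0 U=1 S=0
  → PROTECTION_VIOLATION  (3 entries read)
#2 VA=0x603411999 (w,kernel):
  [0] read 0x37 idx=24: raw=0x4C007 flags P=1 W=1 U=1 S=0
  [1] read 0x4C idx=26: raw=0x4F007 flags P=1 W=1 U=1 S=0
  [2] read 0x4F idx=17: raw=0x52007 flags P=1 W=1 U=1 S=0
  → PA=0x52999  (3 entries read)

Access #0 PA: 0x3F1C5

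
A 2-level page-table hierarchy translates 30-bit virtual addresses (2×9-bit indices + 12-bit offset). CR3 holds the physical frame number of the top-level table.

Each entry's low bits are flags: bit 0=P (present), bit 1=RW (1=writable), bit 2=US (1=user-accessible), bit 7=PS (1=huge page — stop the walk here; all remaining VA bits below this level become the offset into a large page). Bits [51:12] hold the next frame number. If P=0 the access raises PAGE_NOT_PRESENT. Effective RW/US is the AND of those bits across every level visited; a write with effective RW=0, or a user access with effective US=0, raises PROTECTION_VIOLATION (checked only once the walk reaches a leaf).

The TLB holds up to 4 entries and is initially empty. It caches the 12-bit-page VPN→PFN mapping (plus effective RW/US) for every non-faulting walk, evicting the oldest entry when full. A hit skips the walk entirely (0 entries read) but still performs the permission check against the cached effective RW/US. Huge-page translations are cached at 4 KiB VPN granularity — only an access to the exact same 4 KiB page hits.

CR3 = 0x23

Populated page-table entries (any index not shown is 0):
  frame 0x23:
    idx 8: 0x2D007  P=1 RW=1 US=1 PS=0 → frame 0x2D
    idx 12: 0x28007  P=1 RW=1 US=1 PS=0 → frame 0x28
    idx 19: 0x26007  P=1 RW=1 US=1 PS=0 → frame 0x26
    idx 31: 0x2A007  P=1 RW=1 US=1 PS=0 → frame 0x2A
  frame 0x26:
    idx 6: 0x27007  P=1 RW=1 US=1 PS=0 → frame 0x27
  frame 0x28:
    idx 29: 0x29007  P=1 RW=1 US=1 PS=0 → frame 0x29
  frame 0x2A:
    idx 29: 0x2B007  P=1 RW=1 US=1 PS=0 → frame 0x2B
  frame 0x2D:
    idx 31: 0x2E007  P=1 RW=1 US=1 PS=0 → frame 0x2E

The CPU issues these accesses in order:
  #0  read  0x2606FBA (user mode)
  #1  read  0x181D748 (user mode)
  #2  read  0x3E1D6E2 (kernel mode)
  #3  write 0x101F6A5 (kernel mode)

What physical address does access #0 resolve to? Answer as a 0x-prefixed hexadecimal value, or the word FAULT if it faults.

Walk each access:
#0 VA=0x2606FBA (r,user):
  L0: frame=0x23 idx=19 entry=0x26007 [P=1 RW=1 US=1 PS=0]
  L1: frame=0x26 idx=6 entry=0x27007 [P=1 RW=1 US=1 PS=0]
  ✓ 0x27FBA  — 2 lookups
#1 VA=0x181D748 (r,user):
  L0: frame=0x23 idx=12 entry=0x28007 [P=1 RW=1 US=1 PS=0]
  L1: frame=0x28 idx=29 entry=0x29007 [P=1 RW=1 US=1 PS=0]
  ✓ 0x29748  — 2 lookups
#2 VA=0x3E1D6E2 (r,kernel):
  L0: frame=0x23 idx=31 entry=0x2A007 [P=1 RW=1 US=1 PS=0]
  L1: frame=0x2A idx=29 entry=0x2B007 [P=1 RW=1 US=1 PS=0]
  ✓ 0x2B6E2  — 2 lookups
#3 VA=0x101F6A5 (w,kernel):
  L0: frame=0x23 idx=8 entry=0x2D007 [P=1 RW=1 US=1 PS=0]
  L1: frame=0x2D idx=31 entry=0x2E007 [P=1 RW=1 US=1 PS=0]
  ✓ 0x2E6A5  — 2 lookups

Access #0 PA: 0x27FBA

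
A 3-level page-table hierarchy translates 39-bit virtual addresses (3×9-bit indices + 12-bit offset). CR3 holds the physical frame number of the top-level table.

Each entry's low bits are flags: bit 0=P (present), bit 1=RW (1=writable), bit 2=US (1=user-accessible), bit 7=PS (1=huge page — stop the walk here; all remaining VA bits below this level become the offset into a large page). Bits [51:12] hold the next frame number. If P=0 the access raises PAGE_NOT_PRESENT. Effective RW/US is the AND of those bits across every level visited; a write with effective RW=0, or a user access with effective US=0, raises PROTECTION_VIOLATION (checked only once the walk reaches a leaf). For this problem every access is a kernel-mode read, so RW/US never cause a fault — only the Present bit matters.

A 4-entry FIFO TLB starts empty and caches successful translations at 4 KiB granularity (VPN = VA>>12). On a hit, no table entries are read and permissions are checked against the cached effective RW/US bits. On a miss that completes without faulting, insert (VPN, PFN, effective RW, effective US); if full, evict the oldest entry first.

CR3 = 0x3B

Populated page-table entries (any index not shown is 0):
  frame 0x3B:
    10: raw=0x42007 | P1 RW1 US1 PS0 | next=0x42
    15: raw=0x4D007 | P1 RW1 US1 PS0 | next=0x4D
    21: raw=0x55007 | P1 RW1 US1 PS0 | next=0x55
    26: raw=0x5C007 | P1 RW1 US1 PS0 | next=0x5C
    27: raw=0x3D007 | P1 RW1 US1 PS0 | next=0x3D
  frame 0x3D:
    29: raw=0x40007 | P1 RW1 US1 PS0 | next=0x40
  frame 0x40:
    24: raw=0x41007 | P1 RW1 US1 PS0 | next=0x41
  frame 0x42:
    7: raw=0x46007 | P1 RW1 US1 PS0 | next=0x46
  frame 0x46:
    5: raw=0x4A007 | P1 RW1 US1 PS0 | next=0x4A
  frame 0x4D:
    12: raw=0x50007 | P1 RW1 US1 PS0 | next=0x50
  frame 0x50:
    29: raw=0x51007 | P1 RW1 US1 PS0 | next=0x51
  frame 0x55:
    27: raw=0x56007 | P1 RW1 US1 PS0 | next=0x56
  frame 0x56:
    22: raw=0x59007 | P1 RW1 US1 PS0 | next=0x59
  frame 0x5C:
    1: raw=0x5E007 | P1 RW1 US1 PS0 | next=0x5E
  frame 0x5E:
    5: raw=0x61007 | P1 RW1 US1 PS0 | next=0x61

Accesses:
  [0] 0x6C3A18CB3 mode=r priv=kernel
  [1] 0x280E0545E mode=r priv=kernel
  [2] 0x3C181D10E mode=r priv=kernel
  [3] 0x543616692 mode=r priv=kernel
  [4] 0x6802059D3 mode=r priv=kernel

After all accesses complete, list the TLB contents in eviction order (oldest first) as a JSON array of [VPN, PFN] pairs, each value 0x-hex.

Walk each access:
#0 VA=0x6C3A18CB3 (r,kernel):
  L0 @0x3B[27] → 0x3D007  P=1,RW=1,US=1,PS=0
  L1 @0x3D[29] → 0x40007  P=1,RW=1,US=1,PS=0
  L2 @0x40[24] → 0x41007  P=1,RW=1,US=1,PS=0
  ⇒ phys 0x41CB3  [3 reads]
#1 VA=0x280E0545E (r,kernel):
  L0 @0x3B[10] → 0x42007  P=1,RW=1,US=1,PS=0
  L1 @0x42[7] → 0x46007  P=1,RW=1,US=1,PS=0
  L2 @0x46[5] → 0x4A007  P=1,RW=1,US=1,PS=0
  ⇒ phys 0x4A45E  [3 reads]
#2 VA=0x3C181D10E (r,kernel):
  L0 @0x3B[15] → 0x4D007  P=1,RW=1,US=1,PS=0
  L1 @0x4D[12] → 0x50007  P=1,RW=1,US=1,PS=0
  L2 @0x50[29] → 0x51007  P=1,RW=1,US=1,PS=0
  ⇒ phys 0x5110E  [3 reads]
#3 VA=0x543616692 (r,kernel):
  L0 @0x3B[21] → 0x55007  P=1,RW=1,US=1,PS=0
  L1 @0x55[27] → 0x56007  P=1,RW=1,US=1,PS=0
  L2 @0x56[22] → 0x59007  P=1,RW=1,US=1,PS=0
  ⇒ phys 0x59692  [3 reads]
#4 VA=0x6802059D3 (r,kernel):
  L0 @0x3B[26] → 0x5C007  P=1,RW=1,US=1,PS=0
  L1 @0x5C[1] → 0x5E007  P=1,RW=1,US=1,PS=0
  L2 @0x5E[5] → 0x61007  P=1,RW=1,US=1,PS=0
  ⇒ phys 0x619D3  [3 reads]

TLB: [["0x280E05", "0x4A"], ["0x3C181D", "0x51"], ["0x543616", "0x59"], ["0x680205", "0x61"]]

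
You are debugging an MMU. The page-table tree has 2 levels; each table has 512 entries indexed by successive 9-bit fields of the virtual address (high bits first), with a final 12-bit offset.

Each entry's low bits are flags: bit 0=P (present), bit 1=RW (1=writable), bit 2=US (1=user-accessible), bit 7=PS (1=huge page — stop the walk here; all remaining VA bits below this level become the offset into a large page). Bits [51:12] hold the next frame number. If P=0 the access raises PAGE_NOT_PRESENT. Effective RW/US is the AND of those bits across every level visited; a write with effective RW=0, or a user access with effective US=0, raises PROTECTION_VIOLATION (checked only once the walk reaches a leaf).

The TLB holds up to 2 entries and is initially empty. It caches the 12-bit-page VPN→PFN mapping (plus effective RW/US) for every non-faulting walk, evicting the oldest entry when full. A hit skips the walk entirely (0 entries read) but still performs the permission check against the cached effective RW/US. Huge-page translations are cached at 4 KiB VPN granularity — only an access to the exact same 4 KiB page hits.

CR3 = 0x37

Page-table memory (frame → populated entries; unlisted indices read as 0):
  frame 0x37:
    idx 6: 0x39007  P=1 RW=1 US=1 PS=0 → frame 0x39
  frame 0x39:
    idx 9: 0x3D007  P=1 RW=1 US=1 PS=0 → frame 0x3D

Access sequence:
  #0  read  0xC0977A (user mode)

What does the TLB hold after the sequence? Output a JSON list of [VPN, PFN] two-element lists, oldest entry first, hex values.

Trace:
#0 VA=0xC0977A (r,user):
  lvl0: tbl 0x37, slot 6 ⇒ 0x39007 (P1/RW1/US1/PS0)
  lvl1: tbl 0x39, slot 9 ⇒ 0x3D007 (P1/RW1/US1/PS0)
  → PA=0x3D77A  (2 entries read)

TLB: [["0xC09", "0x3D"]]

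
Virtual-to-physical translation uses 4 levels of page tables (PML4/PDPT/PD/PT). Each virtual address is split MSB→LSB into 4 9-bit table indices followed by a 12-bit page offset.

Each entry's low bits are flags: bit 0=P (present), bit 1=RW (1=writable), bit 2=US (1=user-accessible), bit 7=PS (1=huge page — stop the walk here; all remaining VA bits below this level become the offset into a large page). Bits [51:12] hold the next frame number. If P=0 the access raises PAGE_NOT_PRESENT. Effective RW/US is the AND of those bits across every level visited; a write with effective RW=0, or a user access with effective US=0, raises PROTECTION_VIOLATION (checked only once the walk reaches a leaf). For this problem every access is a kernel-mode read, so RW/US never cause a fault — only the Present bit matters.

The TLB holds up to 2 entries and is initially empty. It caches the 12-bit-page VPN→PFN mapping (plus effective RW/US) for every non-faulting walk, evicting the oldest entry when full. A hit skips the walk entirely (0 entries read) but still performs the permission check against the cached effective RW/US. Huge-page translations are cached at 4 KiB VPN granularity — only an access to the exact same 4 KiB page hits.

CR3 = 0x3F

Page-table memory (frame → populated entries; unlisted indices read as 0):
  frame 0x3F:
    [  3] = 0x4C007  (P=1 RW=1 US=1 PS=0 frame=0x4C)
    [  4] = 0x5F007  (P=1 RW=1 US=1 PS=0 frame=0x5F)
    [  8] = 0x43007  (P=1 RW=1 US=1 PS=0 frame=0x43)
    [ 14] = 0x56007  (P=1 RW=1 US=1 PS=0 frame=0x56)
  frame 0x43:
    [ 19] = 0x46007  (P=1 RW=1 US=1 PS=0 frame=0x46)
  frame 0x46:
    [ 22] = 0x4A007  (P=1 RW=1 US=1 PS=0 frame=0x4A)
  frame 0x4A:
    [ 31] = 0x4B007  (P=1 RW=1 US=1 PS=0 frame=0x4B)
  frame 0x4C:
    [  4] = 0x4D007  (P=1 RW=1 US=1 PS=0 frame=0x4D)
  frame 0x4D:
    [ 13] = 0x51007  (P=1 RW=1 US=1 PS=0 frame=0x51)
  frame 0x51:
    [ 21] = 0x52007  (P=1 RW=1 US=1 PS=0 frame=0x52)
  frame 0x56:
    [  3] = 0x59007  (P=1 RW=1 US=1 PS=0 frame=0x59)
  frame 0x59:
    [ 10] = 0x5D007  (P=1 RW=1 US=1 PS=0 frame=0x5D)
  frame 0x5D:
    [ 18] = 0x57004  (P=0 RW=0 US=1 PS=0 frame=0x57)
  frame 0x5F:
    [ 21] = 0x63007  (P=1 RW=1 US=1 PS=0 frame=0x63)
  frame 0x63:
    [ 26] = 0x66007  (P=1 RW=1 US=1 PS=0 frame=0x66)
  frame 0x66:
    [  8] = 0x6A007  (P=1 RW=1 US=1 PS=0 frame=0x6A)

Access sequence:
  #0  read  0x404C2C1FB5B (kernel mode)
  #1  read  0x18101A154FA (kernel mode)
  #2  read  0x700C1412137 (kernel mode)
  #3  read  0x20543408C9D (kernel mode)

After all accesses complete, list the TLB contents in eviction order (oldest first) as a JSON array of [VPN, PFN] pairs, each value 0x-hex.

Per-access translation:
#0 VA=0x404C2C1FB5B (r,kernel):
  lvl0: tbl 0x3F, slot 8 ⇒ 0x43007 (P1/RW1/US1/PS0)
  lvl1: tbl 0x43, slot 19 ⇒ 0x46007 (P1/RW1/US1/PS0)
  lvl2: tbl 0x46, slot 22 ⇒ 0x4A007 (P1/RW1/US1/PS0)
  lvl3: tbl 0x4A, slot 31 ⇒ 0x4B007 (P1/RW1/US1/PS0)
  → PA=0x4BB5B  (4 entries read)
#1 VA=0x18101A154FA (r,kernel):
  lvl0: tbl 0x3F, slot 3 ⇒ 0x4C007 (P1/RW1/US1/PS0)
  lvl1: tbl 0x4C, slot 4 ⇒ 0x4D007 (P1/RW1/US1/PS0)
  lvl2: tbl 0x4D, slot 13 ⇒ 0x51007 (P1/RW1/US1/PS0)
  lvl3: tbl 0x51, slot 21 ⇒ 0x52007 (P1/RW1/US1/PS0)
  → PA=0x524FA  (4 entries read)
#2 VA=0x700C1412137 (r,kernel):
  lvl0: tbl 0x3F, slot 14 ⇒ 0x56007 (P1/RW1/US1/PS0)
  lvl1: tbl 0x56, slot 3 ⇒ 0x59007 (P1/RW1/US1/PS0)
  lvl2: tbl 0x59, slot 10 ⇒ 0x5D007 (P1/RW1/US1/PS0)
  lvl3: tbl 0x5D, slot 18 ⇒ 0x57004 (P0/RW0/US1/PS0)
  → PAGE_NOT_PRESENT  (4 entries read)
#3 VA=0x20543408C9D (r,kernel):
  lvl0: tbl 0x3F, slot 4 ⇒ 0x5F007 (P1/RW1/US1/PS0)
  lvl1: tbl 0x5F, slot 21 ⇒ 0x63007 (P1/RW1/US1/PS0)
  lvl2: tbl 0x63, slot 26 ⇒ 0x66007 (P1/RW1/US1/PS0)
  lvl3: tbl 0x66, slot 8 ⇒ 0x6A007 (P1/RW1/US1/PS0)
  → PA=0x6AC9D  (4 entries read)

TLB: [["0x18101A15", "0x52"], ["0x20543408", "0x6A"]]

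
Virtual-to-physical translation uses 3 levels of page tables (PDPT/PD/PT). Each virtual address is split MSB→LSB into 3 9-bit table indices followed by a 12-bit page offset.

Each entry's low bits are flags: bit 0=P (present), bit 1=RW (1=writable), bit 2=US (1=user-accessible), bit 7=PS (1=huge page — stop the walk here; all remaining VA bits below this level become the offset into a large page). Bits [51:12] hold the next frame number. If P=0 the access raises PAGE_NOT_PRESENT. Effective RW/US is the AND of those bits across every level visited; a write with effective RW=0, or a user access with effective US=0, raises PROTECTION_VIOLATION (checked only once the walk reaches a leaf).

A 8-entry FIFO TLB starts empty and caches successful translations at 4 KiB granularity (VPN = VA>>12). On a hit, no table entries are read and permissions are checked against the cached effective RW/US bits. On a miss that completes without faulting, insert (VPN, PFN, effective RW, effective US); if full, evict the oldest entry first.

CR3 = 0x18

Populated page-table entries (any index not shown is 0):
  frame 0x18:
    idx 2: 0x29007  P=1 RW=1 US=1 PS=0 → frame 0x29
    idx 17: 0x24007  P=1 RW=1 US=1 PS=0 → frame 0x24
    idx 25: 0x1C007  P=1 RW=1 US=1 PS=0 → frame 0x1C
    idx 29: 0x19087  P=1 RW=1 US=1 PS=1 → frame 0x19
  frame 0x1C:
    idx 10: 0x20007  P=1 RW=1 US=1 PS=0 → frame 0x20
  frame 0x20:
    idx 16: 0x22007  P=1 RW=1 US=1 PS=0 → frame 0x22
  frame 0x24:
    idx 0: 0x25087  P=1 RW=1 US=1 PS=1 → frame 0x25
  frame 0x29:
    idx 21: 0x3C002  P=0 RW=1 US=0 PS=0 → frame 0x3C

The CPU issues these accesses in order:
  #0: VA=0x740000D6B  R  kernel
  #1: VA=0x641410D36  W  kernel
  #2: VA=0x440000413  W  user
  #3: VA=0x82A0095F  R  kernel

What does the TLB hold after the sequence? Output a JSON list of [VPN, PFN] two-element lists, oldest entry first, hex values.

Per-access translation:
#0 VA=0x740000D6B (r,kernel):
  [0] read 0x18 idx=29: raw=0x19087 flags P=1 W=1 U=1 S=1
  ✓ 0x19D6B (huge @L0)  — 1 lookups
#1 VA=0x641410D36 (w,kernel):
  [0] read 0x18 idx=25: raw=0x1C007 flags P=1 W=1 U=1 S=0
  [1] read 0x1C idx=10: raw=0x20007 flags P=1 W=1 U=1 S=0
  [2] read 0x20 idx=16: raw=0x22007 flags P=1 W=1 U=1 S=0
  ✓ 0x22D36  — 3 lookups
#2 VA=0x440000413 (w,user):
  [0] read 0x18 idx=17: raw=0x24007 flags P=1 W=1 U=1 S=0
  [1] read 0x24 idx=0: raw=0x25087 flags P=1 W=1 U=1 S=1
  ✓ 0x25413 (huge @L1)  — 2 lookups
#3 VA=0x82A0095F (r,kernel):
  [0] read 0x18 idx=2: raw=0x29007 flags P=1 W=1 U=1 S=0
  [1] read 0x29 idx=21: raw=0x3C002 flags P=0 W=1 U=0 S=0
  ⇒ fault: PAGE_NOT_PRESENT  — 2 lookups

TLB: [["0x740000", "0x19"], ["0x641410", "0x22"], ["0x440000", "0x25"]]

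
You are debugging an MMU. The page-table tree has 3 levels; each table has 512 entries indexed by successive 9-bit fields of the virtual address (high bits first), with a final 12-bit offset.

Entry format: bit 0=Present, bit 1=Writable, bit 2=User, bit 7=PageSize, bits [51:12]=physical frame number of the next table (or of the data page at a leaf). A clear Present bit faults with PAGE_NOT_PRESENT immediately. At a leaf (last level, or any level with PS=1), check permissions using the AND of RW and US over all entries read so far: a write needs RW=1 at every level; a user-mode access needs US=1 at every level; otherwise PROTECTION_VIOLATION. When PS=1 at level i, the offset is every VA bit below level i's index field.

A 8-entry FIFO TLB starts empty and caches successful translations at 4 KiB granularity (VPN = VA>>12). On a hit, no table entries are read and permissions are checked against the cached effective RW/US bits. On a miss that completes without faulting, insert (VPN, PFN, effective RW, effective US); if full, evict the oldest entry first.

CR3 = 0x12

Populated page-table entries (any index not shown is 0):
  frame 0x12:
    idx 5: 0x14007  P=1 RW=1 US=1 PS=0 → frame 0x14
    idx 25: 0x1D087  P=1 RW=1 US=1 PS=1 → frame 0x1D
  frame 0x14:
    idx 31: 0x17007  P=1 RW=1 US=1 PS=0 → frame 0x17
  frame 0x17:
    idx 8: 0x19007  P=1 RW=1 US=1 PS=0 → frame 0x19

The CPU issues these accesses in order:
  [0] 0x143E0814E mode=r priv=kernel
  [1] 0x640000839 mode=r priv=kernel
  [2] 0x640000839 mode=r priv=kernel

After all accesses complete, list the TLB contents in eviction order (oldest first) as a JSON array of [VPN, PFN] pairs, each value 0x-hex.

Trace:
#0 VA=0x143E0814E (r,kernel):
  [0] read 0x12 idx=5: raw=0x14007 flags P=1 W=1 U=1 S=0
  [1] read 0x14 idx=31: raw=0x17007 flags P=1 W=1 U=1 S=0
  [2] read 0x17 idx=8: raw=0x19007 flags P=1 W=1 U=1 S=0
  ✓ 0x1914E  — 3 lookups
#1 VA=0x640000839 (r,kernel):
  [0] read 0x12 idx=25: raw=0x1D087 flags P=1 W=1 U=1 S=1
  ✓ 0x1D839 (huge @L0)  — 1 lookups
#2 VA=0x640000839 (r,kernel):
  TLB hit vpn=0x640000 → PA=0x1D839

TLB: [["0x143E08", "0x19"], ["0x640000", "0x1D"]]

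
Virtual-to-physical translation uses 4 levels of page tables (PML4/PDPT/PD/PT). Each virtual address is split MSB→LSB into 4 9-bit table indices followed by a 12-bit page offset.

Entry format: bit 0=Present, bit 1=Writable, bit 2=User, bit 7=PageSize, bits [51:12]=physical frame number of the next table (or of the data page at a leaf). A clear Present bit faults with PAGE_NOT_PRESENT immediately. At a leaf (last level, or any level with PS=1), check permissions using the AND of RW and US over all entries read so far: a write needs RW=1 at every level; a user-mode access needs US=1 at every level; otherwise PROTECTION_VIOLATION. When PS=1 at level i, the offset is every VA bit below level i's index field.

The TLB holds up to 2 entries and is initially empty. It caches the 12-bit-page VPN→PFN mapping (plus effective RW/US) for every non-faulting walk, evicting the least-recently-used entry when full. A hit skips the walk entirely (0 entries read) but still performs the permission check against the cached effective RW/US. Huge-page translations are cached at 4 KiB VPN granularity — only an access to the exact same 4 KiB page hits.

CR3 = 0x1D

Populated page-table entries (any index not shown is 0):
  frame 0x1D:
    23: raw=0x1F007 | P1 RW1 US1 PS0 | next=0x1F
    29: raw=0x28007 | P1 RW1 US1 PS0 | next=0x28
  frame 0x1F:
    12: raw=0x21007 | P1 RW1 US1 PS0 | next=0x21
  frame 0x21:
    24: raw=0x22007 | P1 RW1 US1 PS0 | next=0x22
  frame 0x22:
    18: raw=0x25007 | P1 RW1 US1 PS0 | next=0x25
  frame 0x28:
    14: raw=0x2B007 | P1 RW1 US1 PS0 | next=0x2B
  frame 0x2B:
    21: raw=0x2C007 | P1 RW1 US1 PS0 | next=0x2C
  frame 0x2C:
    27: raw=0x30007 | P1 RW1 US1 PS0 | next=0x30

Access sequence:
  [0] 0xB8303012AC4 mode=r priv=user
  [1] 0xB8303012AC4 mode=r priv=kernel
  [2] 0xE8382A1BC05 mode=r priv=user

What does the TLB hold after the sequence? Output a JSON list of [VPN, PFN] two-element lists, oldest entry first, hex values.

Walk each access:
#0 VA=0xB8303012AC4 (r,user):
  [0] read 0x1D idx=23: raw=0x1F007 flags P=1 W=1 U=1 S=0
  [1] read 0x1F idx=12: raw=0x21007 flags P=1 W=1 U=1 S=0
  [2] read 0x21 idx=24: raw=0x22007 flags P=1 W=1 U=1 S=0
  [3] read 0x22 idx=18: raw=0x25007 flags P=1 W=1 U=1 S=0
  ✓ 0x25AC4  — 4 lookups
#1 VA=0xB8303012AC4 (r,kernel):
  TLB hit vpn=0xB8303012 → PA=0x25AC4
#2 VA=0xE8382A1BC05 (r,user):
  [0] read 0x1D idx=29: raw=0x28007 flags P=1 W=1 U=1 S=0
  [1] read 0x28 idx=14: raw=0x2B007 flags P=1 W=1 U=1 S=0
  [2] read 0x2B idx=21: raw=0x2C007 flags P=1 W=1 U=1 S=0
  [3] read 0x2C idx=27: raw=0x30007 flags P=1 W=1 U=1 S=0
  ✓ 0x30C05  — 4 lookups

TLB: [["0xB8303012", "0x25"], ["0xE8382A1B", "0x30"]]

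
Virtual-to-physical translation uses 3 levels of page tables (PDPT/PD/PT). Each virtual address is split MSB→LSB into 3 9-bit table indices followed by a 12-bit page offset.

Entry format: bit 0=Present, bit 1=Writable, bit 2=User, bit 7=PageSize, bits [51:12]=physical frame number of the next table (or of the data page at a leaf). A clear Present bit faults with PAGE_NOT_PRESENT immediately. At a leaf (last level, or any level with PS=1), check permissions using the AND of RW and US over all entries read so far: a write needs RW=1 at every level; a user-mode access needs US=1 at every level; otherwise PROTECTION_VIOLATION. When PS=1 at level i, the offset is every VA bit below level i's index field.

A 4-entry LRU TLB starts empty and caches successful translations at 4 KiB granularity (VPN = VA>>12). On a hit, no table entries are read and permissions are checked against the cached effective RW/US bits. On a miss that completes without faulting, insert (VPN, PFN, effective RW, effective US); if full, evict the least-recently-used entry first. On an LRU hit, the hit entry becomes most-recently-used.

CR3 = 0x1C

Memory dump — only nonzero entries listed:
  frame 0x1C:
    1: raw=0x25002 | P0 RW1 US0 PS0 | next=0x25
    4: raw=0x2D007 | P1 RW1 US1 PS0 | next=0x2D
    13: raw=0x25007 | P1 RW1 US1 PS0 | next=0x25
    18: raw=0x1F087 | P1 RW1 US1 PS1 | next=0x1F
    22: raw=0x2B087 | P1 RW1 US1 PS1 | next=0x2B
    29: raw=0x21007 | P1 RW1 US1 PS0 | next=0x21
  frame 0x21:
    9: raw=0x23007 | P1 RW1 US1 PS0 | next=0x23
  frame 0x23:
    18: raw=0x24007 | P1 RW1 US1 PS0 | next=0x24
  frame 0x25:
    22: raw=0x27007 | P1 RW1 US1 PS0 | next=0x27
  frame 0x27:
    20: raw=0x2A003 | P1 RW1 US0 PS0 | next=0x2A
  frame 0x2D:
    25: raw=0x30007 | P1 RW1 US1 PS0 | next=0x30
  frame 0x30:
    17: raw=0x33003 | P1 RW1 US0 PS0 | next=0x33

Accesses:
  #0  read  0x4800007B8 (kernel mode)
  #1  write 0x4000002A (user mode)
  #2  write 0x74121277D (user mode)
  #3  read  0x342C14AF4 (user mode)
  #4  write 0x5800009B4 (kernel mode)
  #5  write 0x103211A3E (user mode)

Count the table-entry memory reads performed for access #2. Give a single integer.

Per-access translation:
#0 VA=0x4800007B8 (r,kernel):
  L0: frame=0x1C idx=18 entry=0x1F087 [P=1 RW=1 US=1 PS=1]
  ✓ 0x1F7B8 (huge @L0)  — 1 lookups
#1 VA=0x4000002A (w,user):
  L0: frame=0x1C idx=1 entry=0x25002 [P=0 RW=1 US=0 PS=0]
  ⇒ fault: PAGE_NOT_PRESENT  — 1 lookups
#2 VA=0x74121277D (w,user):
  L0: frame=0x1C idx=29 entry=0x21007 [P=1 RW=1 US=1 PS=0]
  L1: frame=0x21 idx=9 entry=0x23007 [P=1 RW=1 US=1 PS=0]
  L2: frame=0x23 idx=18 entry=0x24007 [P=1 RW=1 US=1 PS=0]
  ✓ 0x2477D  — 3 lookups
#3 VA=0x342C14AF4 (r,user):
  L0: frame=0x1C idx=13 entry=0x25007 [P=1 RW=1 US=1 PS=0]
  L1: frame=0x25 idx=22 entry=0x27007 [P=1 RW=1 US=1 PS=0]
  L2: frame=0x27 idx=20 entry=0x2A003 [P=1 RW=1 US=0 PS=0]
  ⇒ fault: PROTECTION_VIOLATION  — 3 lookups
#4 VA=0x5800009B4 (w,kernel):
  L0: frame=0x1C idx=22 entry=0x2B087 [P=1 RW=1 US=1 PS=1]
  ✓ 0x2B9B4 (huge @L0)  — 1 lookups
#5 VA=0x103211A3E (w,user):
  L0: frame=0x1C idx=4 entry=0x2D007 [P=1 RW=1 US=1 PS=0]
  L1: frame=0x2D idx=25 entry=0x30007 [P=1 RW=1 US=1 PS=0]
  L2: frame=0x30 idx=17 entry=0x33003 [P=1 RW=1 US=0 PS=0]
  ⇒ fault: PROTECTION_VIOLATION  — 3 lookups

Entries read for #2: 3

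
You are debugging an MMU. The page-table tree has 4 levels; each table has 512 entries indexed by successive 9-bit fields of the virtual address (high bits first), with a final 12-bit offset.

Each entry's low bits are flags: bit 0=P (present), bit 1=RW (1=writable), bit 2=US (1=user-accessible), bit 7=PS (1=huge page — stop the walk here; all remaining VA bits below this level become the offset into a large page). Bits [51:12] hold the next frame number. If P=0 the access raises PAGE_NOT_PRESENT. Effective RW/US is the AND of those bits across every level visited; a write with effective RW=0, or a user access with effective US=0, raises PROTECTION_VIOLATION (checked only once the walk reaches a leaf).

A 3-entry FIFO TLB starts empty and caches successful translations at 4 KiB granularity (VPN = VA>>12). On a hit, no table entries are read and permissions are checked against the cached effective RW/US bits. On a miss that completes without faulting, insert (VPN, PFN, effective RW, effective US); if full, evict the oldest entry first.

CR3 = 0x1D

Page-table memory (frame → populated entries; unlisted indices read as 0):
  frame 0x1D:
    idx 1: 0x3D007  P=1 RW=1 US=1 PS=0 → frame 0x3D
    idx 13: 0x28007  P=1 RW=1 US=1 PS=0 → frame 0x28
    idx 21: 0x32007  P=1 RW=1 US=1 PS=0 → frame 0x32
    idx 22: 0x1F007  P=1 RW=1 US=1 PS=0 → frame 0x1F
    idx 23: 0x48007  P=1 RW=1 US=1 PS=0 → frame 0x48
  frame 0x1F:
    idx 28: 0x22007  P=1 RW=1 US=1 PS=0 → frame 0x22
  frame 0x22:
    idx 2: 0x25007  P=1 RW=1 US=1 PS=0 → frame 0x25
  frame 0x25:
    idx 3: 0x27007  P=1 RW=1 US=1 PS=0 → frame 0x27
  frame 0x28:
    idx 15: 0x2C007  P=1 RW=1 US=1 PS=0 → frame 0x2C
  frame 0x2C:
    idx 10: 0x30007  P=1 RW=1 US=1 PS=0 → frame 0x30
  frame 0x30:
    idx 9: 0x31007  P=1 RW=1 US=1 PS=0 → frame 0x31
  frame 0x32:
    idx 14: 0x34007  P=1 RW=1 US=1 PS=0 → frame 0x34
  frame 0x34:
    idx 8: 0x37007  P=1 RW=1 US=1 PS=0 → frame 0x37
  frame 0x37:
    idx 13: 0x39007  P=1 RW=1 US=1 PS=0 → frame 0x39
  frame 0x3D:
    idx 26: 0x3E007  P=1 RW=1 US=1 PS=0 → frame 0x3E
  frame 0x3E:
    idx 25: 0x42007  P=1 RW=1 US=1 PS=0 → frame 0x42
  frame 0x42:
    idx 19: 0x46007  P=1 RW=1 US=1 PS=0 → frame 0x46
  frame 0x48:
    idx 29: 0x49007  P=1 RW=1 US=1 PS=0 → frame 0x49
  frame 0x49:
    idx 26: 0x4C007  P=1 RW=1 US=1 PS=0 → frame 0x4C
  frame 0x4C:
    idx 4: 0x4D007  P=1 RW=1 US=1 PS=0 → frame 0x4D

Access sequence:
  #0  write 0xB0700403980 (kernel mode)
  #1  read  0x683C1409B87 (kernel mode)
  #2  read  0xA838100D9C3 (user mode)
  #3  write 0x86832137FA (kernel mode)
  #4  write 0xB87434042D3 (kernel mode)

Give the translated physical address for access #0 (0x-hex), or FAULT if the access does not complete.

Per-access translation:
#0 VA=0xB0700403980 (w,kernel):
  L0 @0x1D[22] → 0x1F007  P=1,RW=1,US=1,PS=0
  L1 @0x1F[28] → 0x22007  P=1,RW=1,US=1,PS=0
  L2 @0x22[2] → 0x25007  P=1,RW=1,US=1,PS=0
  L3 @0x25[3] → 0x27007  P=1,RW=1,US=1,PS=0
  ⇒ phys 0x27980  [4 reads]
#1 VA=0x683C1409B87 (r,kernel):
  L0 @0x1D[13] → 0x28007  P=1,RW=1,US=1,PS=0
  L1 @0x28[15] → 0x2C007  P=1,RW=1,US=1,PS=0
  L2 @0x2C[10] → 0x30007  P=1,RW=1,US=1,PS=0
  L3 @0x30[9] → 0x31007  P=1,RW=1,US=1,PS=0
  ⇒ phys 0x31B87  [4 reads]
#2 VA=0xA838100D9C3 (r,user):
  L0 @0x1D[21] → 0x32007  P=1,RW=1,US=1,PS=0
  L1 @0x32[14] → 0x34007  P=1,RW=1,US=1,PS=0
  L2 @0x34[8] → 0x37007  P=1,RW=1,US=1,PS=0
  L3 @0x37[13] → 0x39007  P=1,RW=1,US=1,PS=0
  ⇒ phys 0x399C3  [4 reads]
#3 VA=0x86832137FA (w,kernel):
  L0 @0x1D[1] → 0x3D007  P=1,RW=1,US=1,PS=0
  L1 @0x3D[26] → 0x3E007  P=1,RW=1,US=1,PS=0
  L2 @0x3E[25] → 0x42007  P=1,RW=1,US=1,PS=0
  L3 @0x42[19] → 0x46007  P=1,RW=1,US=1,PS=0
  ⇒ phys 0x467FA  [4 reads]
#4 VA=0xB87434042D3 (w,kernel):
  L0 @0x1D[23] → 0x48007  P=1,RW=1,US=1,PS=0
  L1 @0x48[29] → 0x49007  P=1,RW=1,US=1,PS=0
  L2 @0x49[26] → 0x4C007  P=1,RW=1,US=1,PS=0
  L3 @0x4C[4] → 0x4D007  P=1,RW=1,US=1,PS=0
  ⇒ phys 0x4D2D3  [4 reads]

Access #0 PA: 0x27980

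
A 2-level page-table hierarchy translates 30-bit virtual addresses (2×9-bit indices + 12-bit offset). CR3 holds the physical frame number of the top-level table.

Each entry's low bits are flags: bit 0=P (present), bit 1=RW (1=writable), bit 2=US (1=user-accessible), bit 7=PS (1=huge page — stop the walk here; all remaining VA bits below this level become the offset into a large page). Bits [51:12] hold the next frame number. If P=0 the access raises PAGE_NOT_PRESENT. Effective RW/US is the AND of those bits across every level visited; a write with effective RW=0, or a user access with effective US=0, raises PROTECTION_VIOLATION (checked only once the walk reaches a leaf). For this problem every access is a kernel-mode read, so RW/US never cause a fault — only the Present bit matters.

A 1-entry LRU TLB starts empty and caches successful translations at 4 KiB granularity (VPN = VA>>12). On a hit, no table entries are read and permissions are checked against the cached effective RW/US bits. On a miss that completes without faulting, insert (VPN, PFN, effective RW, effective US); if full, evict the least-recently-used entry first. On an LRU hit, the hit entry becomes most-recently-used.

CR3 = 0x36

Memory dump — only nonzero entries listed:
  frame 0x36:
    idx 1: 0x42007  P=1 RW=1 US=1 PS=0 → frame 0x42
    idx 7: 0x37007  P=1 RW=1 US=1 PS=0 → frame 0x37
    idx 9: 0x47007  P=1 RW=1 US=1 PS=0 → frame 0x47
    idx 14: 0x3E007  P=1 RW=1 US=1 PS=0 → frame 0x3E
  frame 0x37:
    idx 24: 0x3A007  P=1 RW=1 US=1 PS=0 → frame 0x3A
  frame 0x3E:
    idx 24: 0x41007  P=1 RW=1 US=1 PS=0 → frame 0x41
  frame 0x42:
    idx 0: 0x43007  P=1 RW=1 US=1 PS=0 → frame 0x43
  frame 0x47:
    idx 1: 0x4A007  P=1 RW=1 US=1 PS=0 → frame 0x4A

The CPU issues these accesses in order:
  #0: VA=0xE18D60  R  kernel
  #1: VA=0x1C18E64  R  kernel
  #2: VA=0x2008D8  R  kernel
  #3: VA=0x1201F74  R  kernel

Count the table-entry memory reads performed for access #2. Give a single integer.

Walk each access:
#0 VA=0xE18D60 (r,kernel):
  lvl0: tbl 0x36, slot 7 ⇒ 0x37007 (P1/RW1/US1/PS0)
  lvl1: tbl 0x37, slot 24 ⇒ 0x3A007 (P1/RW1/US1/PS0)
  ⇒ phys 0x3AD60  [2 reads]
#1 VA=0x1C18E64 (r,kernel):
  lvl0: tbl 0x36, slot 14 ⇒ 0x3E007 (P1/RW1/US1/PS0)
  lvl1: tbl 0x3E, slot 24 ⇒ 0x41007 (P1/RW1/US1/PS0)
  ⇒ phys 0x41E64  [2 reads]
#2 VA=0x2008D8 (r,kernel):
  lvl0: tbl 0x36, slot 1 ⇒ 0x42007 (P1/RW1/US1/PS0)
  lvl1: tbl 0x42, slot 0 ⇒ 0x43007 (P1/RW1/US1/PS0)
  ⇒ phys 0x438D8  [2 reads]
#3 VA=0x1201F74 (r,kernel):
  lvl0: tbl 0x36, slot 9 ⇒ 0x47007 (P1/RW1/US1/PS0)
  lvl1: tbl 0x47, slot 1 ⇒ 0x4A007 (P1/RW1/US1/PS0)
  ⇒ phys 0x4AF74  [2 reads]

Entries read for #2: 2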